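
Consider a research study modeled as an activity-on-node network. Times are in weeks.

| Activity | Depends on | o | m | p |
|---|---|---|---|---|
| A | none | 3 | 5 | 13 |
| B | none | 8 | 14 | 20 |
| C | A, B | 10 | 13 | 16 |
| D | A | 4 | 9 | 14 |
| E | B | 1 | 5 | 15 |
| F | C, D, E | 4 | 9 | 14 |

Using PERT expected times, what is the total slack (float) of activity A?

8 weeks

te_A = (3 + 4·5 + 13)/6 = 36/6 = 6
te_B = (8 + 4·14 + 20)/6 = 84/6 = 14
te_C = (10 + 4·13 + 16)/6 = 78/6 = 13
te_D = (4 + 4·9 + 14)/6 = 54/6 = 9
te_E = (1 + 4·5 + 15)/6 = 36/6 = 6
te_F = (4 + 4·9 + 14)/6 = 54/6 = 9

Forward pass:
ES_A = 0; EF_A = 6
ES_B = 0; EF_B = 14
ES_C = max(EF_A=6, EF_B=14) = 14; EF_C = 14+13 = 27
ES_D = 6; EF_D = 6+9 = 15
ES_E = 14; EF_E = 14+6 = 20
ES_F = max(EF_C=27, EF_D=15, EF_E=20) = 27; EF_F = 27+9 = 36
Expected project duration μ = 36 weeks. Critical path: B → C → F.

Backward pass:
LF_F = 36; LS_F = 36−9 = 27
LF_E = LS_F = 27; LS_E = 27−6 = 21
LF_D = LS_F = 27; LS_D = 27−9 = 18
LF_C = LS_F = 27; LS_C = 27−13 = 14
LF_B = min(LS_C=14, LS_E=21) = 14; LS_B = 14−14 = 0
LF_A = min(LS_C=14, LS_D=18) = 14; LS_A = 14−6 = 8
Slack_A = LS_A − ES_A = 8 − 0 = 8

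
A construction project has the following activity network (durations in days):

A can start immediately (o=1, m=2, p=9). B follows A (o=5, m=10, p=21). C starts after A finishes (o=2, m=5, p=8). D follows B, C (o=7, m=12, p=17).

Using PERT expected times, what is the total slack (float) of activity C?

6 days

te_A = (1 + 4·2 + 9)/6 = 18/6 = 3
te_B = (5 + 4·10 + 21)/6 = 66/6 = 11
te_C = (2 + 4·5 + 8)/6 = 30/6 = 5
te_D = (7 + 4·12 + 17)/6 = 72/6 = 12

Forward pass:
ES_A = 0; EF_A = 3
ES_B = 3; EF_B = 3+11 = 14
ES_C = 3; EF_C = 3+5 = 8
ES_D = max(EF_B=14, EF_C=8) = 14; EF_D = 14+12 = 26
Expected project duration μ = 26 days. Critical path: A → B → D.

Backward pass:
LF_D = 26; LS_D = 26−12 = 14
LF_C = LS_D = 14; LS_C = 14−5 = 9
LF_B = LS_D = 14; LS_B = 14−11 = 3
LF_A = min(LS_B=3, LS_C=9) = 3; LS_A = 3−3 = 0
Slack_C = LS_C − ES_C = 9 − 3 = 6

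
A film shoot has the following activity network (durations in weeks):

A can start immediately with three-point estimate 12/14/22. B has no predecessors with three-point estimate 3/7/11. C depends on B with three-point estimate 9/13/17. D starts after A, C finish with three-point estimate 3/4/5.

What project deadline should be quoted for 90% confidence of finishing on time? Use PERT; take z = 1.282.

26.5 weeks

te_A = (12 + 4·14 + 22)/6 = 90/6 = 15; σ²_A = ((22−12)/6)² = 2.778
te_B = (3 + 4·7 + 11)/6 = 42/6 = 7; σ²_B = ((11−3)/6)² = 1.778
te_C = (9 + 4·13 + 17)/6 = 78/6 = 13; σ²_C = ((17−9)/6)² = 1.778
te_D = (3 + 4·4 + 5)/6 = 24/6 = 4; σ²_D = ((5−3)/6)² = 0.111

Forward pass:
ES_A = 0; EF_A = 15
ES_B = 0; EF_B = 7
ES_C = 7; EF_C = 7+13 = 20
ES_D = max(EF_A=15, EF_C=20) = 20; EF_D = 20+4 = 24
Expected project duration μ = 24 weeks. Critical path: B → C → D.

Variance along critical path = 1.778 + 1.778 + 0.111 = 3.667; σ = 1.915 weeks.
D = μ + z·σ = 24 + 1.282·1.915 = 26.5 weeks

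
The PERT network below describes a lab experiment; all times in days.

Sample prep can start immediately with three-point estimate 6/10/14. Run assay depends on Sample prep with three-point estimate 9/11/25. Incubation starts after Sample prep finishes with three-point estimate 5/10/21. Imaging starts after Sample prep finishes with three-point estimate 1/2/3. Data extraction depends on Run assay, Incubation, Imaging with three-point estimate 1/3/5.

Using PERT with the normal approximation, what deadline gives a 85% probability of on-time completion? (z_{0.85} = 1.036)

29.2 days

te_Sample prep = (6 + 4·10 + 14)/6 = 60/6 = 10; σ²_Sample prep = ((14−6)/6)² = 1.778
te_Run assay = (9 + 4·11 + 25)/6 = 78/6 = 13; σ²_Run assay = ((25−9)/6)² = 7.111
te_Incubation = (5 + 4·10 + 21)/6 = 66/6 = 11; σ²_Incubation = ((21−5)/6)² = 7.111
te_Imaging = (1 + 4·2 + 3)/6 = 12/6 = 2; σ²_Imaging = ((3−1)/6)² = 0.111
te_Data extraction = (1 + 4·3 + 5)/6 = 18/6 = 3; σ²_Data extraction = ((5−1)/6)² = 0.444

Forward pass:
ES_Sample prep = 0; EF_Sample prep = 10
ES_Run assay = 10; EF_Run assay = 10+13 = 23
ES_Incubation = 10; EF_Incubation = 10+11 = 21
ES_Imaging = 10; EF_Imaging = 10+2 = 12
ES_Data extraction = max(EF_Run assay=23, EF_Incubation=21, EF_Imaging=12) = 23; EF_Data extraction = 23+3 = 26
Expected project duration μ = 26 days. Critical path: Sample prep → Run assay → Data extraction.

Variance along critical path = 1.778 + 7.111 + 0.444 = 9.333; σ = 3.055 days.
D = μ + z·σ = 26 + 1.036·3.055 = 29.2 days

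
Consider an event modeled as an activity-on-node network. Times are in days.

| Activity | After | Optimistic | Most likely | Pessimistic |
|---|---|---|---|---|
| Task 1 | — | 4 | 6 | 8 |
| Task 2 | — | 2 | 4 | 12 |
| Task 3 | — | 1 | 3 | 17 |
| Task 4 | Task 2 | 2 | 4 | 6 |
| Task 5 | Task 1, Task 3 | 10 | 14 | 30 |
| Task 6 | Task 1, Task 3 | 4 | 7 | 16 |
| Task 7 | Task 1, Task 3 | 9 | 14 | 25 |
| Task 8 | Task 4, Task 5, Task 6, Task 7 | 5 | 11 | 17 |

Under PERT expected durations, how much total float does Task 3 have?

1 days

te_Task 1 = (4 + 4·6 + 8)/6 = 36/6 = 6
te_Task 2 = (2 + 4·4 + 12)/6 = 30/6 = 5
te_Task 3 = (1 + 4·3 + 17)/6 = 30/6 = 5
te_Task 4 = (2 + 4·4 + 6)/6 = 24/6 = 4
te_Task 5 = (10 + 4·14 + 30)/6 = 96/6 = 16
te_Task 6 = (4 + 4·7 + 16)/6 = 48/6 = 8
te_Task 7 = (9 + 4·14 + 25)/6 = 90/6 = 15
te_Task 8 = (5 + 4·11 + 17)/6 = 66/6 = 11

Forward pass:
ES_Task 1 = 0; EF_Task 1 = 6
ES_Task 2 = 0; EF_Task 2 = 5
ES_Task 3 = 0; EF_Task 3 = 5
ES_Task 4 = 5; EF_Task 4 = 5+4 = 9
ES_Task 5 = max(EF_Task 1=6, EF_Task 3=5) = 6; EF_Task 5 = 6+16 = 22
ES_Task 6 = max(EF_Task 1=6, EF_Task 3=5) = 6; EF_Task 6 = 6+8 = 14
ES_Task 7 = max(EF_Task 1=6, EF_Task 3=5) = 6; EF_Task 7 = 6+15 = 21
ES_Task 8 = max(EF_Task 4=9, EF_Task 5=22, EF_Task 6=14, EF_Task 7=21) = 22; EF_Task 8 = 22+11 = 33
Expected project duration μ = 33 days. Critical path: Task 1 → Task 5 → Task 8.

Backward pass:
LF_Task 8 = 33; LS_Task 8 = 33−11 = 22
LF_Task 7 = LS_Task 8 = 22; LS_Task 7 = 22−15 = 7
LF_Task 6 = LS_Task 8 = 22; LS_Task 6 = 22−8 = 14
LF_Task 5 = LS_Task 8 = 22; LS_Task 5 = 22−16 = 6
LF_Task 4 = LS_Task 8 = 22; LS_Task 4 = 22−4 = 18
LF_Task 3 = min(LS_Task 5=6, LS_Task 6=14, LS_Task 7=7) = 6; LS_Task 3 = 6−5 = 1
LF_Task 2 = LS_Task 4 = 18; LS_Task 2 = 18−5 = 13
LF_Task 1 = min(LS_Task 5=6, LS_Task 6=14, LS_Task 7=7) = 6; LS_Task 1 = 6−6 = 0
Slack_Task 3 = LS_Task 3 − ES_Task 3 = 1 − 0 = 1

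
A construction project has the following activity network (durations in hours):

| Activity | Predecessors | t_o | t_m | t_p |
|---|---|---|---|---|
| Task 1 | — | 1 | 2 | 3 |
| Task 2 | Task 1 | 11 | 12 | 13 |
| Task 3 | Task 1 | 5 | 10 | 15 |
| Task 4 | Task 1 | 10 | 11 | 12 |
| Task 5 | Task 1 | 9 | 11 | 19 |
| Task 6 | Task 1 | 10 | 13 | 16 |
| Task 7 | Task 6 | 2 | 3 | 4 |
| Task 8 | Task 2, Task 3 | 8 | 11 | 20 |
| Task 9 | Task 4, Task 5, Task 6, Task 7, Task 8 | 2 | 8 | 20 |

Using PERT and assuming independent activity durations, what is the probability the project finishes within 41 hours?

te_Task 1 = (1 + 4·2 + 3)/6 = 12/6 = 2; σ²_Task 1 = ((3−1)/6)² = 0.111
te_Task 2 = (11 + 4·12 + 13)/6 = 72/6 = 12; σ²_Task 2 = ((13−11)/6)² = 0.111
te_Task 3 = (5 + 4·10 + 15)/6 = 60/6 = 10; σ²_Task 3 = ((15−5)/6)² = 2.778
te_Task 4 = (10 + 4·11 + 12)/6 = 66/6 = 11; σ²_Task 4 = ((12−10)/6)² = 0.111
te_Task 5 = (9 + 4·11 + 19)/6 = 72/6 = 12; σ²_Task 5 = ((19−9)/6)² = 2.778
te_Task 6 = (10 + 4·13 + 16)/6 = 78/6 = 13; σ²_Task 6 = ((16−10)/6)² = 1.000
te_Task 7 = (2 + 4·3 + 4)/6 = 18/6 = 3; σ²_Task 7 = ((4−2)/6)² = 0.111
te_Task 8 = (8 + 4·11 + 20)/6 = 72/6 = 12; σ²_Task 8 = ((20−8)/6)² = 4.000
te_Task 9 = (2 + 4·8 + 20)/6 = 54/6 = 9; σ²_Task 9 = ((20−2)/6)² = 9.000

Forward pass:
ES_Task 1 = 0; EF_Task 1 = 2
ES_Task 2 = 2; EF_Task 2 = 2+12 = 14
ES_Task 3 = 2; EF_Task 3 = 2+10 = 12
ES_Task 4 = 2; EF_Task 4 = 2+11 = 13
ES_Task 5 = 2; EF_Task 5 = 2+12 = 14
ES_Task 6 = 2; EF_Task 6 = 2+13 = 15
ES_Task 7 = 15; EF_Task 7 = 15+3 = 18
ES_Task 8 = max(EF_Task 2=14, EF_Task 3=12) = 14; EF_Task 8 = 14+12 = 26
ES_Task 9 = max(EF_Task 4=13, EF_Task 5=14, EF_Task 6=15, EF_Task 7=18, EF_Task 8=26) = 26; EF_Task 9 = 26+9 = 35
Expected project duration μ = 35 hours. Critical path: Task 1 → Task 2 → Task 8 → Task 9.

Variance along critical path = 0.111 + 0.111 + 4.000 + 9.000 = 13.222; σ = √13.222 = 3.636 hours.
Z = (41 − 35) / 3.636 = 1.650
P(T ≤ 41) = Φ(1.650) ≈ 0.951

0.951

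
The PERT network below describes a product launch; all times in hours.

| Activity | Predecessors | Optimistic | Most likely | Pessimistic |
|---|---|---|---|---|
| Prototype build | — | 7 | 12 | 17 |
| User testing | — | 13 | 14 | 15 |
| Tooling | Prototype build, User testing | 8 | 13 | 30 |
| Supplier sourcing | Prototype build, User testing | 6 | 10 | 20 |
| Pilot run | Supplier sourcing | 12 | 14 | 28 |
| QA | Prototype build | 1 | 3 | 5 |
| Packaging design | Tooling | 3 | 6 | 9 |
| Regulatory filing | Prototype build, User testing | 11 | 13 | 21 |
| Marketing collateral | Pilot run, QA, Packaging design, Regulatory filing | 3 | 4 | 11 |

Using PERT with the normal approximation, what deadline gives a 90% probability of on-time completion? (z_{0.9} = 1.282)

50.9 hours

te_Prototype build = (7 + 4·12 + 17)/6 = 72/6 = 12; σ²_Prototype build = ((17−7)/6)² = 2.778
te_User testing = (13 + 4·14 + 15)/6 = 84/6 = 14; σ²_User testing = ((15−13)/6)² = 0.111
te_Tooling = (8 + 4·13 + 30)/6 = 90/6 = 15; σ²_Tooling = ((30−8)/6)² = 13.444
te_Supplier sourcing = (6 + 4·10 + 20)/6 = 66/6 = 11; σ²_Supplier sourcing = ((20−6)/6)² = 5.444
te_Pilot run = (12 + 4·14 + 28)/6 = 96/6 = 16; σ²_Pilot run = ((28−12)/6)² = 7.111
te_QA = (1 + 4·3 + 5)/6 = 18/6 = 3; σ²_QA = ((5−1)/6)² = 0.444
te_Packaging design = (3 + 4·6 + 9)/6 = 36/6 = 6; σ²_Packaging design = ((9−3)/6)² = 1.000
te_Regulatory filing = (11 + 4·13 + 21)/6 = 84/6 = 14; σ²_Regulatory filing = ((21−11)/6)² = 2.778
te_Marketing collateral = (3 + 4·4 + 11)/6 = 30/6 = 5; σ²_Marketing collateral = ((11−3)/6)² = 1.778

Forward pass:
ES_Prototype build = 0; EF_Prototype build = 12
ES_User testing = 0; EF_User testing = 14
ES_Tooling = max(EF_Prototype build=12, EF_User testing=14) = 14; EF_Tooling = 14+15 = 29
ES_Supplier sourcing = max(EF_Prototype build=12, EF_User testing=14) = 14; EF_Supplier sourcing = 14+11 = 25
ES_Pilot run = 25; EF_Pilot run = 25+16 = 41
ES_QA = 12; EF_QA = 12+3 = 15
ES_Packaging design = 29; EF_Packaging design = 29+6 = 35
ES_Regulatory filing = max(EF_Prototype build=12, EF_User testing=14) = 14; EF_Regulatory filing = 14+14 = 28
ES_Marketing collateral = max(EF_Pilot run=41, EF_QA=15, EF_Packaging design=35, EF_Regulatory filing=28) = 41; EF_Marketing collateral = 41+5 = 46
Expected project duration μ = 46 hours. Critical path: User testing → Supplier sourcing → Pilot run → Marketing collateral.

Variance along critical path = 0.111 + 5.444 + 7.111 + 1.778 = 14.444; σ = 3.801 hours.
D = μ + z·σ = 46 + 1.282·3.801 = 50.9 hours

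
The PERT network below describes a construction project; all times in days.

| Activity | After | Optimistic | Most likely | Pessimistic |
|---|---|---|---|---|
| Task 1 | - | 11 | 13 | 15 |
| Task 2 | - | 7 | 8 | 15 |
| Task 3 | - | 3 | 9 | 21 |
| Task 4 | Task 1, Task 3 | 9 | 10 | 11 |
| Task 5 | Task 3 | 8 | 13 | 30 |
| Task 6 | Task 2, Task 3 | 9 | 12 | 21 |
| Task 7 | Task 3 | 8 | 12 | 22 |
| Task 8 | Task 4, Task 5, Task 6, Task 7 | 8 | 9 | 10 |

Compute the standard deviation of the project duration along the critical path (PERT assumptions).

4.75 days

te_Task 1 = (11 + 4·13 + 15)/6 = 78/6 = 13; σ²_Task 1 = ((15−11)/6)² = 0.444
te_Task 2 = (7 + 4·8 + 15)/6 = 54/6 = 9; σ²_Task 2 = ((15−7)/6)² = 1.778
te_Task 3 = (3 + 4·9 + 21)/6 = 60/6 = 10; σ²_Task 3 = ((21−3)/6)² = 9.000
te_Task 4 = (9 + 4·10 + 11)/6 = 60/6 = 10; σ²_Task 4 = ((11−9)/6)² = 0.111
te_Task 5 = (8 + 4·13 + 30)/6 = 90/6 = 15; σ²_Task 5 = ((30−8)/6)² = 13.444
te_Task 6 = (9 + 4·12 + 21)/6 = 78/6 = 13; σ²_Task 6 = ((21−9)/6)² = 4.000
te_Task 7 = (8 + 4·12 + 22)/6 = 78/6 = 13; σ²_Task 7 = ((22−8)/6)² = 5.444
te_Task 8 = (8 + 4·9 + 10)/6 = 54/6 = 9; σ²_Task 8 = ((10−8)/6)² = 0.111

Forward pass:
ES_Task 1 = 0; EF_Task 1 = 13
ES_Task 2 = 0; EF_Task 2 = 9
ES_Task 3 = 0; EF_Task 3 = 10
ES_Task 4 = max(EF_Task 1=13, EF_Task 3=10) = 13; EF_Task 4 = 13+10 = 23
ES_Task 5 = 10; EF_Task 5 = 10+15 = 25
ES_Task 6 = max(EF_Task 2=9, EF_Task 3=10) = 10; EF_Task 6 = 10+13 = 23
ES_Task 7 = 10; EF_Task 7 = 10+13 = 23
ES_Task 8 = max(EF_Task 4=23, EF_Task 5=25, EF_Task 6=23, EF_Task 7=23) = 25; EF_Task 8 = 25+9 = 34
Expected project duration μ = 34 days. Critical path: Task 3 → Task 5 → Task 8.

Variance along critical path = 9.000 + 13.444 + 0.111 = 22.556
σ = √22.556 = 4.749 days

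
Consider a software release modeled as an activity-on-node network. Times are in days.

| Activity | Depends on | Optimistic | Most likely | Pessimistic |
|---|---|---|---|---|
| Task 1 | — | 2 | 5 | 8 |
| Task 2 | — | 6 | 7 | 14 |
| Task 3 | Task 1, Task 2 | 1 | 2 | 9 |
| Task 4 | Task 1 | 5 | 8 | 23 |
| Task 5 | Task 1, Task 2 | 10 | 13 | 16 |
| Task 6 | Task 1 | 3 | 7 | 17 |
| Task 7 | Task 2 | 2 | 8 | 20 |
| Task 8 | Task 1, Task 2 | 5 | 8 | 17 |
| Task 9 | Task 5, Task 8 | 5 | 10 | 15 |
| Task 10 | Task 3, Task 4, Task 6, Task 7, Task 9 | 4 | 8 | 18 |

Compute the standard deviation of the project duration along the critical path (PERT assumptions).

te_Task 1 = (2 + 4·5 + 8)/6 = 30/6 = 5; σ²_Task 1 = ((8−2)/6)² = 1.000
te_Task 2 = (6 + 4·7 + 14)/6 = 48/6 = 8; σ²_Task 2 = ((14−6)/6)² = 1.778
te_Task 3 = (1 + 4·2 + 9)/6 = 18/6 = 3; σ²_Task 3 = ((9−1)/6)² = 1.778
te_Task 4 = (5 + 4·8 + 23)/6 = 60/6 = 10; σ²_Task 4 = ((23−5)/6)² = 9.000
te_Task 5 = (10 + 4·13 + 16)/6 = 78/6 = 13; σ²_Task 5 = ((16−10)/6)² = 1.000
te_Task 6 = (3 + 4·7 + 17)/6 = 48/6 = 8; σ²_Task 6 = ((17−3)/6)² = 5.444
te_Task 7 = (2 + 4·8 + 20)/6 = 54/6 = 9; σ²_Task 7 = ((20−2)/6)² = 9.000
te_Task 8 = (5 + 4·8 + 17)/6 = 54/6 = 9; σ²_Task 8 = ((17−5)/6)² = 4.000
te_Task 9 = (5 + 4·10 + 15)/6 = 60/6 = 10; σ²_Task 9 = ((15−5)/6)² = 2.778
te_Task 10 = (4 + 4·8 + 18)/6 = 54/6 = 9; σ²_Task 10 = ((18−4)/6)² = 5.444

Forward pass:
ES_Task 1 = 0; EF_Task 1 = 5
ES_Task 2 = 0; EF_Task 2 = 8
ES_Task 3 = max(EF_Task 1=5, EF_Task 2=8) = 8; EF_Task 3 = 8+3 = 11
ES_Task 4 = 5; EF_Task 4 = 5+10 = 15
ES_Task 5 = max(EF_Task 1=5, EF_Task 2=8) = 8; EF_Task 5 = 8+13 = 21
ES_Task 6 = 5; EF_Task 6 = 5+8 = 13
ES_Task 7 = 8; EF_Task 7 = 8+9 = 17
ES_Task 8 = max(EF_Task 1=5, EF_Task 2=8) = 8; EF_Task 8 = 8+9 = 17
ES_Task 9 = max(EF_Task 5=21, EF_Task 8=17) = 21; EF_Task 9 = 21+10 = 31
ES_Task 10 = max(EF_Task 3=11, EF_Task 4=15, EF_Task 6=13, EF_Task 7=17, EF_Task 9=31) = 31; EF_Task 10 = 31+9 = 40
Expected project duration μ = 40 days. Critical path: Task 2 → Task 5 → Task 9 → Task 10.

Variance along critical path = 1.778 + 1.000 + 2.778 + 5.444 = 11.000
σ = √11.000 = 3.317 days

3.32 days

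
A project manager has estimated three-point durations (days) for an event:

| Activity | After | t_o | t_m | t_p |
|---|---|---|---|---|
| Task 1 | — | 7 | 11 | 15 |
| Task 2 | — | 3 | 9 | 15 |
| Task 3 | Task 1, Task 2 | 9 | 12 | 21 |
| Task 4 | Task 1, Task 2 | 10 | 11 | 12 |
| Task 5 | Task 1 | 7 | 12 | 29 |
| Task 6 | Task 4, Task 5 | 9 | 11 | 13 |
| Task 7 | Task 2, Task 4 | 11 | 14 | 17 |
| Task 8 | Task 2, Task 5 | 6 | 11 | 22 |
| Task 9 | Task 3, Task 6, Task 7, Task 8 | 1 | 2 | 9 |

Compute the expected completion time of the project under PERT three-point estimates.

te_Task 1 = (7 + 4·11 + 15)/6 = 66/6 = 11
te_Task 2 = (3 + 4·9 + 15)/6 = 54/6 = 9
te_Task 3 = (9 + 4·12 + 21)/6 = 78/6 = 13
te_Task 4 = (10 + 4·11 + 12)/6 = 66/6 = 11
te_Task 5 = (7 + 4·12 + 29)/6 = 84/6 = 14
te_Task 6 = (9 + 4·11 + 13)/6 = 66/6 = 11
te_Task 7 = (11 + 4·14 + 17)/6 = 84/6 = 14
te_Task 8 = (6 + 4·11 + 22)/6 = 72/6 = 12
te_Task 9 = (1 + 4·2 + 9)/6 = 18/6 = 3

Forward pass:
ES_Task 1 = 0; EF_Task 1 = 11
ES_Task 2 = 0; EF_Task 2 = 9
ES_Task 3 = max(EF_Task 1=11, EF_Task 2=9) = 11; EF_Task 3 = 11+13 = 24
ES_Task 4 = max(EF_Task 1=11, EF_Task 2=9) = 11; EF_Task 4 = 11+11 = 22
ES_Task 5 = 11; EF_Task 5 = 11+14 = 25
ES_Task 6 = max(EF_Task 4=22, EF_Task 5=25) = 25; EF_Task 6 = 25+11 = 36
ES_Task 7 = max(EF_Task 2=9, EF_Task 4=22) = 22; EF_Task 7 = 22+14 = 36
ES_Task 8 = max(EF_Task 2=9, EF_Task 5=25) = 25; EF_Task 8 = 25+12 = 37
ES_Task 9 = max(EF_Task 3=24, EF_Task 6=36, EF_Task 7=36, EF_Task 8=37) = 37; EF_Task 9 = 37+3 = 40
Expected project duration μ = 40 days. Critical path: Task 1 → Task 5 → Task 8 → Task 9.

40 days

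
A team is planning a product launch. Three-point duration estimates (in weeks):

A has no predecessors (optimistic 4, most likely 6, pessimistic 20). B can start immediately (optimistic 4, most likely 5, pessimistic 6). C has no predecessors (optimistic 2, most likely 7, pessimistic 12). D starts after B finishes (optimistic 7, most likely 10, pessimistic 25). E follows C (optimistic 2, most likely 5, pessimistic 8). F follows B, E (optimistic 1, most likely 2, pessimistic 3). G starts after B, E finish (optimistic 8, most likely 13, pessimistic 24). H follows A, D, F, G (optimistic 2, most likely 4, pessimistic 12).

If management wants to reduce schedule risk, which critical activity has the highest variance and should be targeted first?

G

te_A = (4 + 4·6 + 20)/6 = 48/6 = 8; σ²_A = ((20−4)/6)² = 7.111
te_B = (4 + 4·5 + 6)/6 = 30/6 = 5; σ²_B = ((6−4)/6)² = 0.111
te_C = (2 + 4·7 + 12)/6 = 42/6 = 7; σ²_C = ((12−2)/6)² = 2.778
te_D = (7 + 4·10 + 25)/6 = 72/6 = 12; σ²_D = ((25−7)/6)² = 9.000
te_E = (2 + 4·5 + 8)/6 = 30/6 = 5; σ²_E = ((8−2)/6)² = 1.000
te_F = (1 + 4·2 + 3)/6 = 12/6 = 2; σ²_F = ((3−1)/6)² = 0.111
te_G = (8 + 4·13 + 24)/6 = 84/6 = 14; σ²_G = ((24−8)/6)² = 7.111
te_H = (2 + 4·4 + 12)/6 = 30/6 = 5; σ²_H = ((12−2)/6)² = 2.778

Forward pass:
ES_A = 0; EF_A = 8
ES_B = 0; EF_B = 5
ES_C = 0; EF_C = 7
ES_D = 5; EF_D = 5+12 = 17
ES_E = 7; EF_E = 7+5 = 12
ES_F = max(EF_B=5, EF_E=12) = 12; EF_F = 12+2 = 14
ES_G = max(EF_B=5, EF_E=12) = 12; EF_G = 12+14 = 26
ES_H = max(EF_A=8, EF_D=17, EF_F=14, EF_G=26) = 26; EF_H = 26+5 = 31
Expected project duration μ = 31 weeks. Critical path: C → E → G → H.

Variances on critical path: σ²_C=2.778, σ²_E=1.000, σ²_G=7.111, σ²_H=2.778.
Largest is σ²_G = 7.111.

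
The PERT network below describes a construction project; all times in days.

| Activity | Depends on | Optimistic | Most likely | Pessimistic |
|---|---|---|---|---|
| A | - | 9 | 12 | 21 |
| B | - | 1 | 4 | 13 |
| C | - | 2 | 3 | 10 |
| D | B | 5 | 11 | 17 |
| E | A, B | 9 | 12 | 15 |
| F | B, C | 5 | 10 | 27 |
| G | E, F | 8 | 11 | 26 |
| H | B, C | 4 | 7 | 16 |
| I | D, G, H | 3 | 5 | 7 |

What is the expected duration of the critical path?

te_A = (9 + 4·12 + 21)/6 = 78/6 = 13
te_B = (1 + 4·4 + 13)/6 = 30/6 = 5
te_C = (2 + 4·3 + 10)/6 = 24/6 = 4
te_D = (5 + 4·11 + 17)/6 = 66/6 = 11
te_E = (9 + 4·12 + 15)/6 = 72/6 = 12
te_F = (5 + 4·10 + 27)/6 = 72/6 = 12
te_G = (8 + 4·11 + 26)/6 = 78/6 = 13
te_H = (4 + 4·7 + 16)/6 = 48/6 = 8
te_I = (3 + 4·5 + 7)/6 = 30/6 = 5

Forward pass:
ES_A = 0; EF_A = 13
ES_B = 0; EF_B = 5
ES_C = 0; EF_C = 4
ES_D = 5; EF_D = 5+11 = 16
ES_E = max(EF_A=13, EF_B=5) = 13; EF_E = 13+12 = 25
ES_F = max(EF_B=5, EF_C=4) = 5; EF_F = 5+12 = 17
ES_G = max(EF_E=25, EF_F=17) = 25; EF_G = 25+13 = 38
ES_H = max(EF_B=5, EF_C=4) = 5; EF_H = 5+8 = 13
ES_I = max(EF_D=16, EF_G=38, EF_H=13) = 38; EF_I = 38+5 = 43
Expected project duration μ = 43 days. Critical path: A → E → G → I.

43 days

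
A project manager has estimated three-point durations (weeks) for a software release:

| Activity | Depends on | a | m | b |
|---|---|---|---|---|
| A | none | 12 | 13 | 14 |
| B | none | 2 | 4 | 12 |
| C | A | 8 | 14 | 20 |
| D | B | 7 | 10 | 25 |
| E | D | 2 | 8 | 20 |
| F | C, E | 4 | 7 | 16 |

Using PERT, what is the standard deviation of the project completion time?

2.85 weeks

te_A = (12 + 4·13 + 14)/6 = 78/6 = 13; σ²_A = ((14−12)/6)² = 0.111
te_B = (2 + 4·4 + 12)/6 = 30/6 = 5; σ²_B = ((12−2)/6)² = 2.778
te_C = (8 + 4·14 + 20)/6 = 84/6 = 14; σ²_C = ((20−8)/6)² = 4.000
te_D = (7 + 4·10 + 25)/6 = 72/6 = 12; σ²_D = ((25−7)/6)² = 9.000
te_E = (2 + 4·8 + 20)/6 = 54/6 = 9; σ²_E = ((20−2)/6)² = 9.000
te_F = (4 + 4·7 + 16)/6 = 48/6 = 8; σ²_F = ((16−4)/6)² = 4.000

Forward pass:
ES_A = 0; EF_A = 13
ES_B = 0; EF_B = 5
ES_C = 13; EF_C = 13+14 = 27
ES_D = 5; EF_D = 5+12 = 17
ES_E = 17; EF_E = 17+9 = 26
ES_F = max(EF_C=27, EF_E=26) = 27; EF_F = 27+8 = 35
Expected project duration μ = 35 weeks. Critical path: A → C → F.

Variance along critical path = 0.111 + 4.000 + 4.000 = 8.111
σ = √8.111 = 2.848 weeks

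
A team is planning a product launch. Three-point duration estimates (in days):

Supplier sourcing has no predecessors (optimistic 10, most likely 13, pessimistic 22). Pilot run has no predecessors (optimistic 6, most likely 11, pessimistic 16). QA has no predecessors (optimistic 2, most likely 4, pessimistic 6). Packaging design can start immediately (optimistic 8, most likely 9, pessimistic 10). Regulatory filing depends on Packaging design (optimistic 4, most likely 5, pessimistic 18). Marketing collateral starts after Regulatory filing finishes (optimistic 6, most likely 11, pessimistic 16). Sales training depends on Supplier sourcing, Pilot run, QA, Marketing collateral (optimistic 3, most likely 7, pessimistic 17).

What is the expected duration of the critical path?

te_Supplier sourcing = (10 + 4·13 + 22)/6 = 84/6 = 14
te_Pilot run = (6 + 4·11 + 16)/6 = 66/6 = 11
te_QA = (2 + 4·4 + 6)/6 = 24/6 = 4
te_Packaging design = (8 + 4·9 + 10)/6 = 54/6 = 9
te_Regulatory filing = (4 + 4·5 + 18)/6 = 42/6 = 7
te_Marketing collateral = (6 + 4·11 + 16)/6 = 66/6 = 11
te_Sales training = (3 + 4·7 + 17)/6 = 48/6 = 8

Forward pass:
ES_Supplier sourcing = 0; EF_Supplier sourcing = 14
ES_Pilot run = 0; EF_Pilot run = 11
ES_QA = 0; EF_QA = 4
ES_Packaging design = 0; EF_Packaging design = 9
ES_Regulatory filing = 9; EF_Regulatory filing = 9+7 = 16
ES_Marketing collateral = 16; EF_Marketing collateral = 16+11 = 27
ES_Sales training = max(EF_Supplier sourcing=14, EF_Pilot run=11, EF_QA=4, EF_Marketing collateral=27) = 27; EF_Sales training = 27+8 = 35
Expected project duration μ = 35 days. Critical path: Packaging design → Regulatory filing → Marketing collateral → Sales training.

35 days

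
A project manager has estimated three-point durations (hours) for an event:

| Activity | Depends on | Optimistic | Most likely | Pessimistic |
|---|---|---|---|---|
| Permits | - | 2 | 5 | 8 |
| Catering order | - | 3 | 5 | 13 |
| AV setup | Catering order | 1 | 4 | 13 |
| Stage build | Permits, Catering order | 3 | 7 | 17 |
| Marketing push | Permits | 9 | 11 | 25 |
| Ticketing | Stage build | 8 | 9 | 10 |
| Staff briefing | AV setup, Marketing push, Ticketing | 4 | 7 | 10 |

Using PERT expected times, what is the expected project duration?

te_Permits = (2 + 4·5 + 8)/6 = 30/6 = 5
te_Catering order = (3 + 4·5 + 13)/6 = 36/6 = 6
te_AV setup = (1 + 4·4 + 13)/6 = 30/6 = 5
te_Stage build = (3 + 4·7 + 17)/6 = 48/6 = 8
te_Marketing push = (9 + 4·11 + 25)/6 = 78/6 = 13
te_Ticketing = (8 + 4·9 + 10)/6 = 54/6 = 9
te_Staff briefing = (4 + 4·7 + 10)/6 = 42/6 = 7

Forward pass:
ES_Permits = 0; EF_Permits = 5
ES_Catering order = 0; EF_Catering order = 6
ES_AV setup = 6; EF_AV setup = 6+5 = 11
ES_Stage build = max(EF_Permits=5, EF_Catering order=6) = 6; EF_Stage build = 6+8 = 14
ES_Marketing push = 5; EF_Marketing push = 5+13 = 18
ES_Ticketing = 14; EF_Ticketing = 14+9 = 23
ES_Staff briefing = max(EF_AV setup=11, EF_Marketing push=18, EF_Ticketing=23) = 23; EF_Staff briefing = 23+7 = 30
Expected project duration μ = 30 hours. Critical path: Catering order → Stage build → Ticketing → Staff briefing.

30 hours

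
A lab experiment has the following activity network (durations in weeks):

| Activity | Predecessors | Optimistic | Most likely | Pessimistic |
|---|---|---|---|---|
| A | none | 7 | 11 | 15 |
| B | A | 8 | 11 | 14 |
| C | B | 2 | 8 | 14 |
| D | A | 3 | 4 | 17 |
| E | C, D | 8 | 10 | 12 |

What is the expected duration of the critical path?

40 weeks

te_A = (7 + 4·11 + 15)/6 = 66/6 = 11
te_B = (8 + 4·11 + 14)/6 = 66/6 = 11
te_C = (2 + 4·8 + 14)/6 = 48/6 = 8
te_D = (3 + 4·4 + 17)/6 = 36/6 = 6
te_E = (8 + 4·10 + 12)/6 = 60/6 = 10

Forward pass:
ES_A = 0; EF_A = 11
ES_B = 11; EF_B = 11+11 = 22
ES_C = 22; EF_C = 22+8 = 30
ES_D = 11; EF_D = 11+6 = 17
ES_E = max(EF_C=30, EF_D=17) = 30; EF_E = 30+10 = 40
Expected project duration μ = 40 weeks. Critical path: A → B → C → E.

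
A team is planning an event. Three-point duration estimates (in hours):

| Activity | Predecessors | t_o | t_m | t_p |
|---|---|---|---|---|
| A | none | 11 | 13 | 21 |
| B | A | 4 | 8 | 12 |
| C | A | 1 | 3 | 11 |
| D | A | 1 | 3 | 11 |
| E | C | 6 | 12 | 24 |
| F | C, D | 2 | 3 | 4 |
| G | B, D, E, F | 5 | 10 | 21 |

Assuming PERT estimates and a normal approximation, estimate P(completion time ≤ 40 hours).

te_A = (11 + 4·13 + 21)/6 = 84/6 = 14; σ²_A = ((21−11)/6)² = 2.778
te_B = (4 + 4·8 + 12)/6 = 48/6 = 8; σ²_B = ((12−4)/6)² = 1.778
te_C = (1 + 4·3 + 11)/6 = 24/6 = 4; σ²_C = ((11−1)/6)² = 2.778
te_D = (1 + 4·3 + 11)/6 = 24/6 = 4; σ²_D = ((11−1)/6)² = 2.778
te_E = (6 + 4·12 + 24)/6 = 78/6 = 13; σ²_E = ((24−6)/6)² = 9.000
te_F = (2 + 4·3 + 4)/6 = 18/6 = 3; σ²_F = ((4−2)/6)² = 0.111
te_G = (5 + 4·10 + 21)/6 = 66/6 = 11; σ²_G = ((21−5)/6)² = 7.111

Forward pass:
ES_A = 0; EF_A = 14
ES_B = 14; EF_B = 14+8 = 22
ES_C = 14; EF_C = 14+4 = 18
ES_D = 14; EF_D = 14+4 = 18
ES_E = 18; EF_E = 18+13 = 31
ES_F = max(EF_C=18, EF_D=18) = 18; EF_F = 18+3 = 21
ES_G = max(EF_B=22, EF_D=18, EF_E=31, EF_F=21) = 31; EF_G = 31+11 = 42
Expected project duration μ = 42 hours. Critical path: A → C → E → G.

Variance along critical path = 2.778 + 2.778 + 9.000 + 7.111 = 21.667; σ = √21.667 = 4.655 hours.
Z = (40 − 42) / 4.655 = -0.430
P(T ≤ 40) = Φ(-0.430) ≈ 0.334

0.334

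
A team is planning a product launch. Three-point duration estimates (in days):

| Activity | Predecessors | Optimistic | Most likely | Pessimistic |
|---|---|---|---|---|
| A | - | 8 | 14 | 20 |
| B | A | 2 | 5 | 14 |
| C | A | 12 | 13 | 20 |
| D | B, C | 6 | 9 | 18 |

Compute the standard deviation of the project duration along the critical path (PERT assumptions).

te_A = (8 + 4·14 + 20)/6 = 84/6 = 14; σ²_A = ((20−8)/6)² = 4.000
te_B = (2 + 4·5 + 14)/6 = 36/6 = 6; σ²_B = ((14−2)/6)² = 4.000
te_C = (12 + 4·13 + 20)/6 = 84/6 = 14; σ²_C = ((20−12)/6)² = 1.778
te_D = (6 + 4·9 + 18)/6 = 60/6 = 10; σ²_D = ((18−6)/6)² = 4.000

Forward pass:
ES_A = 0; EF_A = 14
ES_B = 14; EF_B = 14+6 = 20
ES_C = 14; EF_C = 14+14 = 28
ES_D = max(EF_B=20, EF_C=28) = 28; EF_D = 28+10 = 38
Expected project duration μ = 38 days. Critical path: A → C → D.

Variance along critical path = 4.000 + 1.778 + 4.000 = 9.778
σ = √9.778 = 3.127 days

3.13 days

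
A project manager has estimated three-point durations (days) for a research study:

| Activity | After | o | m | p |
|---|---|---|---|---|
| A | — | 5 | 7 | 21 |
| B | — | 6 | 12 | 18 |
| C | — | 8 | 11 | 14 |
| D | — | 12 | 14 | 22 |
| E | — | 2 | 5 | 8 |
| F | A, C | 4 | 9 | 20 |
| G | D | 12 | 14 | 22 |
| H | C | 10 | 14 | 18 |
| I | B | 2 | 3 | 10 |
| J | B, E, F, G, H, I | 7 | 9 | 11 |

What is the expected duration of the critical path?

39 days

te_A = (5 + 4·7 + 21)/6 = 54/6 = 9
te_B = (6 + 4·12 + 18)/6 = 72/6 = 12
te_C = (8 + 4·11 + 14)/6 = 66/6 = 11
te_D = (12 + 4·14 + 22)/6 = 90/6 = 15
te_E = (2 + 4·5 + 8)/6 = 30/6 = 5
te_F = (4 + 4·9 + 20)/6 = 60/6 = 10
te_G = (12 + 4·14 + 22)/6 = 90/6 = 15
te_H = (10 + 4·14 + 18)/6 = 84/6 = 14
te_I = (2 + 4·3 + 10)/6 = 24/6 = 4
te_J = (7 + 4·9 + 11)/6 = 54/6 = 9

Forward pass:
ES_A = 0; EF_A = 9
ES_B = 0; EF_B = 12
ES_C = 0; EF_C = 11
ES_D = 0; EF_D = 15
ES_E = 0; EF_E = 5
ES_F = max(EF_A=9, EF_C=11) = 11; EF_F = 11+10 = 21
ES_G = 15; EF_G = 15+15 = 30
ES_H = 11; EF_H = 11+14 = 25
ES_I = 12; EF_I = 12+4 = 16
ES_J = max(EF_B=12, EF_E=5, EF_F=21, EF_G=30, EF_H=25, EF_I=16) = 30; EF_J = 30+9 = 39
Expected project duration μ = 39 days. Critical path: D → G → J.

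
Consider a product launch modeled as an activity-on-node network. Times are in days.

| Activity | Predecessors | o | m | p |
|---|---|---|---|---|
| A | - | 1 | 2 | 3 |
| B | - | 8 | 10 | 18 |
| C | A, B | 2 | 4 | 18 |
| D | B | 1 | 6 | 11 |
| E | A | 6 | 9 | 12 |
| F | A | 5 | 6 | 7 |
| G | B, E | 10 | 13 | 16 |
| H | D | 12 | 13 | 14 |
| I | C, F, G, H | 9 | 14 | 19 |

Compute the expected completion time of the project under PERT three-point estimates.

te_A = (1 + 4·2 + 3)/6 = 12/6 = 2
te_B = (8 + 4·10 + 18)/6 = 66/6 = 11
te_C = (2 + 4·4 + 18)/6 = 36/6 = 6
te_D = (1 + 4·6 + 11)/6 = 36/6 = 6
te_E = (6 + 4·9 + 12)/6 = 54/6 = 9
te_F = (5 + 4·6 + 7)/6 = 36/6 = 6
te_G = (10 + 4·13 + 16)/6 = 78/6 = 13
te_H = (12 + 4·13 + 14)/6 = 78/6 = 13
te_I = (9 + 4·14 + 19)/6 = 84/6 = 14

Forward pass:
ES_A = 0; EF_A = 2
ES_B = 0; EF_B = 11
ES_C = max(EF_A=2, EF_B=11) = 11; EF_C = 11+6 = 17
ES_D = 11; EF_D = 11+6 = 17
ES_E = 2; EF_E = 2+9 = 11
ES_F = 2; EF_F = 2+6 = 8
ES_G = max(EF_B=11, EF_E=11) = 11; EF_G = 11+13 = 24
ES_H = 17; EF_H = 17+13 = 30
ES_I = max(EF_C=17, EF_F=8, EF_G=24, EF_H=30) = 30; EF_I = 30+14 = 44
Expected project duration μ = 44 days. Critical path: B → D → H → I.

44 days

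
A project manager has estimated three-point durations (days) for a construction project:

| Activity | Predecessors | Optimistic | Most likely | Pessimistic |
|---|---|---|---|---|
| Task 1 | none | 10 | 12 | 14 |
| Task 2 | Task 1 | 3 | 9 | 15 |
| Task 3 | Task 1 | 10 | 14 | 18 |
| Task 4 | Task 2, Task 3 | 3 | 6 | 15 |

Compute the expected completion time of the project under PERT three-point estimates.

te_Task 1 = (10 + 4·12 + 14)/6 = 72/6 = 12
te_Task 2 = (3 + 4·9 + 15)/6 = 54/6 = 9
te_Task 3 = (10 + 4·14 + 18)/6 = 84/6 = 14
te_Task 4 = (3 + 4·6 + 15)/6 = 42/6 = 7

Forward pass:
ES_Task 1 = 0; EF_Task 1 = 12
ES_Task 2 = 12; EF_Task 2 = 12+9 = 21
ES_Task 3 = 12; EF_Task 3 = 12+14 = 26
ES_Task 4 = max(EF_Task 2=21, EF_Task 3=26) = 26; EF_Task 4 = 26+7 = 33
Expected project duration μ = 33 days. Critical path: Task 1 → Task 3 → Task 4.

33 days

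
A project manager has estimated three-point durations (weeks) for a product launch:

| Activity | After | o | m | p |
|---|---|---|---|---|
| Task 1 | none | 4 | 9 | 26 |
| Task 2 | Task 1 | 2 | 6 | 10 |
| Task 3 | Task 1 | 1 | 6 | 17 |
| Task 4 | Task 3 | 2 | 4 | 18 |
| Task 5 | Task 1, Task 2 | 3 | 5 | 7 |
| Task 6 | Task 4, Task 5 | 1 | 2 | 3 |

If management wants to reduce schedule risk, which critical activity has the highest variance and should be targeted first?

te_Task 1 = (4 + 4·9 + 26)/6 = 66/6 = 11; σ²_Task 1 = ((26−4)/6)² = 13.444
te_Task 2 = (2 + 4·6 + 10)/6 = 36/6 = 6; σ²_Task 2 = ((10−2)/6)² = 1.778
te_Task 3 = (1 + 4·6 + 17)/6 = 42/6 = 7; σ²_Task 3 = ((17−1)/6)² = 7.111
te_Task 4 = (2 + 4·4 + 18)/6 = 36/6 = 6; σ²_Task 4 = ((18−2)/6)² = 7.111
te_Task 5 = (3 + 4·5 + 7)/6 = 30/6 = 5; σ²_Task 5 = ((7−3)/6)² = 0.444
te_Task 6 = (1 + 4·2 + 3)/6 = 12/6 = 2; σ²_Task 6 = ((3−1)/6)² = 0.111

Forward pass:
ES_Task 1 = 0; EF_Task 1 = 11
ES_Task 2 = 11; EF_Task 2 = 11+6 = 17
ES_Task 3 = 11; EF_Task 3 = 11+7 = 18
ES_Task 4 = 18; EF_Task 4 = 18+6 = 24
ES_Task 5 = max(EF_Task 1=11, EF_Task 2=17) = 17; EF_Task 5 = 17+5 = 22
ES_Task 6 = max(EF_Task 4=24, EF_Task 5=22) = 24; EF_Task 6 = 24+2 = 26
Expected project duration μ = 26 weeks. Critical path: Task 1 → Task 3 → Task 4 → Task 6.

Variances on critical path: σ²_Task 1=13.444, σ²_Task 3=7.111, σ²_Task 4=7.111, σ²_Task 6=0.111.
Largest is σ²_Task 1 = 13.444.

Task 1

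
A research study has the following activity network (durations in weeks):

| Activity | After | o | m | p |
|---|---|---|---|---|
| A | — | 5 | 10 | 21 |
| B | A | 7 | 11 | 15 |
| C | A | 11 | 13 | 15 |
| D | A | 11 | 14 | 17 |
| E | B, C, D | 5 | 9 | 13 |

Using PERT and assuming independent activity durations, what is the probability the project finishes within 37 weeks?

0.830

te_A = (5 + 4·10 + 21)/6 = 66/6 = 11; σ²_A = ((21−5)/6)² = 7.111
te_B = (7 + 4·11 + 15)/6 = 66/6 = 11; σ²_B = ((15−7)/6)² = 1.778
te_C = (11 + 4·13 + 15)/6 = 78/6 = 13; σ²_C = ((15−11)/6)² = 0.444
te_D = (11 + 4·14 + 17)/6 = 84/6 = 14; σ²_D = ((17−11)/6)² = 1.000
te_E = (5 + 4·9 + 13)/6 = 54/6 = 9; σ²_E = ((13−5)/6)² = 1.778

Forward pass:
ES_A = 0; EF_A = 11
ES_B = 11; EF_B = 11+11 = 22
ES_C = 11; EF_C = 11+13 = 24
ES_D = 11; EF_D = 11+14 = 25
ES_E = max(EF_B=22, EF_C=24, EF_D=25) = 25; EF_E = 25+9 = 34
Expected project duration μ = 34 weeks. Critical path: A → D → E.

Variance along critical path = 7.111 + 1.000 + 1.778 = 9.889; σ = √9.889 = 3.145 weeks.
Z = (37 − 34) / 3.145 = 0.954
P(T ≤ 37) = Φ(0.954) ≈ 0.830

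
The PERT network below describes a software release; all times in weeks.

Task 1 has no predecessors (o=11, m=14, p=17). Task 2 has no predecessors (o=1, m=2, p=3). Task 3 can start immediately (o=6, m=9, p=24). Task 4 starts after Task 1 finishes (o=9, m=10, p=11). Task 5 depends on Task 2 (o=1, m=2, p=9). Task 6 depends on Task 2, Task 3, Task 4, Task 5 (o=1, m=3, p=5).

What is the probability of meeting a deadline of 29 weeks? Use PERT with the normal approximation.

te_Task 1 = (11 + 4·14 + 17)/6 = 84/6 = 14; σ²_Task 1 = ((17−11)/6)² = 1.000
te_Task 2 = (1 + 4·2 + 3)/6 = 12/6 = 2; σ²_Task 2 = ((3−1)/6)² = 0.111
te_Task 3 = (6 + 4·9 + 24)/6 = 66/6 = 11; σ²_Task 3 = ((24−6)/6)² = 9.000
te_Task 4 = (9 + 4·10 + 11)/6 = 60/6 = 10; σ²_Task 4 = ((11−9)/6)² = 0.111
te_Task 5 = (1 + 4·2 + 9)/6 = 18/6 = 3; σ²_Task 5 = ((9−1)/6)² = 1.778
te_Task 6 = (1 + 4·3 + 5)/6 = 18/6 = 3; σ²_Task 6 = ((5−1)/6)² = 0.444

Forward pass:
ES_Task 1 = 0; EF_Task 1 = 14
ES_Task 2 = 0; EF_Task 2 = 2
ES_Task 3 = 0; EF_Task 3 = 11
ES_Task 4 = 14; EF_Task 4 = 14+10 = 24
ES_Task 5 = 2; EF_Task 5 = 2+3 = 5
ES_Task 6 = max(EF_Task 2=2, EF_Task 3=11, EF_Task 4=24, EF_Task 5=5) = 24; EF_Task 6 = 24+3 = 27
Expected project duration μ = 27 weeks. Critical path: Task 1 → Task 4 → Task 6.

Variance along critical path = 1.000 + 0.111 + 0.444 = 1.556; σ = √1.556 = 1.247 weeks.
Z = (29 − 27) / 1.247 = 1.604
P(T ≤ 29) = Φ(1.604) ≈ 0.946

0.946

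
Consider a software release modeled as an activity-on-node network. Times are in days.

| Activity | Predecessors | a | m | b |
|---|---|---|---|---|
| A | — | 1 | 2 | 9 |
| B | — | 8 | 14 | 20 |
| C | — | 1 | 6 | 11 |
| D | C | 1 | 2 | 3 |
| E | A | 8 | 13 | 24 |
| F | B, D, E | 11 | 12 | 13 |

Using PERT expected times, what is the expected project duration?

te_A = (1 + 4·2 + 9)/6 = 18/6 = 3
te_B = (8 + 4·14 + 20)/6 = 84/6 = 14
te_C = (1 + 4·6 + 11)/6 = 36/6 = 6
te_D = (1 + 4·2 + 3)/6 = 12/6 = 2
te_E = (8 + 4·13 + 24)/6 = 84/6 = 14
te_F = (11 + 4·12 + 13)/6 = 72/6 = 12

Forward pass:
ES_A = 0; EF_A = 3
ES_B = 0; EF_B = 14
ES_C = 0; EF_C = 6
ES_D = 6; EF_D = 6+2 = 8
ES_E = 3; EF_E = 3+14 = 17
ES_F = max(EF_B=14, EF_D=8, EF_E=17) = 17; EF_F = 17+12 = 29
Expected project duration μ = 29 days. Critical path: A → E → F.

29 days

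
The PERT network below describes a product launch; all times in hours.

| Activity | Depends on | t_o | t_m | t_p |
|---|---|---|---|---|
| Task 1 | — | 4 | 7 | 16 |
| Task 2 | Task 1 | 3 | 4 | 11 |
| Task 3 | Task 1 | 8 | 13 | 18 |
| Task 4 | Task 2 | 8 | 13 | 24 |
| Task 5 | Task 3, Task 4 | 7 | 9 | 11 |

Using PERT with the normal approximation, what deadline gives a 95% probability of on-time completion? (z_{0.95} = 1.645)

42.0 hours

te_Task 1 = (4 + 4·7 + 16)/6 = 48/6 = 8; σ²_Task 1 = ((16−4)/6)² = 4.000
te_Task 2 = (3 + 4·4 + 11)/6 = 30/6 = 5; σ²_Task 2 = ((11−3)/6)² = 1.778
te_Task 3 = (8 + 4·13 + 18)/6 = 78/6 = 13; σ²_Task 3 = ((18−8)/6)² = 2.778
te_Task 4 = (8 + 4·13 + 24)/6 = 84/6 = 14; σ²_Task 4 = ((24−8)/6)² = 7.111
te_Task 5 = (7 + 4·9 + 11)/6 = 54/6 = 9; σ²_Task 5 = ((11−7)/6)² = 0.444

Forward pass:
ES_Task 1 = 0; EF_Task 1 = 8
ES_Task 2 = 8; EF_Task 2 = 8+5 = 13
ES_Task 3 = 8; EF_Task 3 = 8+13 = 21
ES_Task 4 = 13; EF_Task 4 = 13+14 = 27
ES_Task 5 = max(EF_Task 3=21, EF_Task 4=27) = 27; EF_Task 5 = 27+9 = 36
Expected project duration μ = 36 hours. Critical path: Task 1 → Task 2 → Task 4 → Task 5.

Variance along critical path = 4.000 + 1.778 + 7.111 + 0.444 = 13.333; σ = 3.651 hours.
D = μ + z·σ = 36 + 1.645·3.651 = 42.0 hours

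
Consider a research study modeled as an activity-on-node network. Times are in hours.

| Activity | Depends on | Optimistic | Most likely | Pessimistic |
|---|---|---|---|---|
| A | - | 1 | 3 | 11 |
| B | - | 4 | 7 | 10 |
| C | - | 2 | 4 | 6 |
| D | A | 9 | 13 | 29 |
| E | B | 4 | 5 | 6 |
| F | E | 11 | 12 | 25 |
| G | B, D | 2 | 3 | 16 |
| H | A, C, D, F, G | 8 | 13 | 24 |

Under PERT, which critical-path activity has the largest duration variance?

te_A = (1 + 4·3 + 11)/6 = 24/6 = 4; σ²_A = ((11−1)/6)² = 2.778
te_B = (4 + 4·7 + 10)/6 = 42/6 = 7; σ²_B = ((10−4)/6)² = 1.000
te_C = (2 + 4·4 + 6)/6 = 24/6 = 4; σ²_C = ((6−2)/6)² = 0.444
te_D = (9 + 4·13 + 29)/6 = 90/6 = 15; σ²_D = ((29−9)/6)² = 11.111
te_E = (4 + 4·5 + 6)/6 = 30/6 = 5; σ²_E = ((6−4)/6)² = 0.111
te_F = (11 + 4·12 + 25)/6 = 84/6 = 14; σ²_F = ((25−11)/6)² = 5.444
te_G = (2 + 4·3 + 16)/6 = 30/6 = 5; σ²_G = ((16−2)/6)² = 5.444
te_H = (8 + 4·13 + 24)/6 = 84/6 = 14; σ²_H = ((24−8)/6)² = 7.111

Forward pass:
ES_A = 0; EF_A = 4
ES_B = 0; EF_B = 7
ES_C = 0; EF_C = 4
ES_D = 4; EF_D = 4+15 = 19
ES_E = 7; EF_E = 7+5 = 12
ES_F = 12; EF_F = 12+14 = 26
ES_G = max(EF_B=7, EF_D=19) = 19; EF_G = 19+5 = 24
ES_H = max(EF_A=4, EF_C=4, EF_D=19, EF_F=26, EF_G=24) = 26; EF_H = 26+14 = 40
Expected project duration μ = 40 hours. Critical path: B → E → F → H.

Variances on critical path: σ²_B=1.000, σ²_E=0.111, σ²_F=5.444, σ²_H=7.111.
Largest is σ²_H = 7.111.

H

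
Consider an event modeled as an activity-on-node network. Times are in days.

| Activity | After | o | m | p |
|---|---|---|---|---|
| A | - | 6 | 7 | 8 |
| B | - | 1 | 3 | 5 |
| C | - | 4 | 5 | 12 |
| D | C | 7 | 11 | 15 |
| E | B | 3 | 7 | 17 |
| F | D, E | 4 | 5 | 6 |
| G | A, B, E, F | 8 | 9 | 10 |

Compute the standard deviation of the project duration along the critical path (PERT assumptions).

1.94 days

te_A = (6 + 4·7 + 8)/6 = 42/6 = 7; σ²_A = ((8−6)/6)² = 0.111
te_B = (1 + 4·3 + 5)/6 = 18/6 = 3; σ²_B = ((5−1)/6)² = 0.444
te_C = (4 + 4·5 + 12)/6 = 36/6 = 6; σ²_C = ((12−4)/6)² = 1.778
te_D = (7 + 4·11 + 15)/6 = 66/6 = 11; σ²_D = ((15−7)/6)² = 1.778
te_E = (3 + 4·7 + 17)/6 = 48/6 = 8; σ²_E = ((17−3)/6)² = 5.444
te_F = (4 + 4·5 + 6)/6 = 30/6 = 5; σ²_F = ((6−4)/6)² = 0.111
te_G = (8 + 4·9 + 10)/6 = 54/6 = 9; σ²_G = ((10−8)/6)² = 0.111

Forward pass:
ES_A = 0; EF_A = 7
ES_B = 0; EF_B = 3
ES_C = 0; EF_C = 6
ES_D = 6; EF_D = 6+11 = 17
ES_E = 3; EF_E = 3+8 = 11
ES_F = max(EF_D=17, EF_E=11) = 17; EF_F = 17+5 = 22
ES_G = max(EF_A=7, EF_B=3, EF_E=11, EF_F=22) = 22; EF_G = 22+9 = 31
Expected project duration μ = 31 days. Critical path: C → D → F → G.

Variance along critical path = 1.778 + 1.778 + 0.111 + 0.111 = 3.778
σ = √3.778 = 1.944 days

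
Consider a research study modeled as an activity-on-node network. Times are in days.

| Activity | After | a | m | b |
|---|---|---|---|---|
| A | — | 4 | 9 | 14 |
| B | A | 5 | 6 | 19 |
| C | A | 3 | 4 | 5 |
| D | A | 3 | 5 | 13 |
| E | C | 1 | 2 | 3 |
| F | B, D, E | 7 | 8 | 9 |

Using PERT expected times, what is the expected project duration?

25 days

te_A = (4 + 4·9 + 14)/6 = 54/6 = 9
te_B = (5 + 4·6 + 19)/6 = 48/6 = 8
te_C = (3 + 4·4 + 5)/6 = 24/6 = 4
te_D = (3 + 4·5 + 13)/6 = 36/6 = 6
te_E = (1 + 4·2 + 3)/6 = 12/6 = 2
te_F = (7 + 4·8 + 9)/6 = 48/6 = 8

Forward pass:
ES_A = 0; EF_A = 9
ES_B = 9; EF_B = 9+8 = 17
ES_C = 9; EF_C = 9+4 = 13
ES_D = 9; EF_D = 9+6 = 15
ES_E = 13; EF_E = 13+2 = 15
ES_F = max(EF_B=17, EF_D=15, EF_E=15) = 17; EF_F = 17+8 = 25
Expected project duration μ = 25 days. Critical path: A → B → F.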